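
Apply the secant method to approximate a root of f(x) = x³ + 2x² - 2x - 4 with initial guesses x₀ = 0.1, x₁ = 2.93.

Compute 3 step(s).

f(x) = x³ + 2x² - 2x - 4
x₀ = 0.1, x₁ = 2.93

Secant formula: x_{n+1} = x_n - f(x_n)(x_n - x_{n-1})/(f(x_n) - f(x_{n-1}))

Iteration 1:
  f(0.100000) = -4.179000
  f(2.930000) = 32.463557
  x_2 = 2.930000 - 32.463557×(2.930000 - 0.100000)/(32.463557 - (-4.179000))
       = 0.422755
Iteration 2:
  f(2.930000) = 32.463557
  f(0.422755) = -4.412511
  x_3 = 0.422755 - (-4.412511)×(0.422755 - 2.930000)/(-4.412511 - 32.463557)
       = 0.722767
Iteration 3:
  f(0.422755) = -4.412511
  f(0.722767) = -4.023183
  x_4 = 0.722767 - (-4.023183)×(0.722767 - 0.422755)/(-4.023183 - (-4.412511))
       = 3.822984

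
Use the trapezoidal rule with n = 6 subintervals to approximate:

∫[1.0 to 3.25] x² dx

f(x) = x²
a = 1.0, b = 3.25, n = 6
h = (b - a)/n = 0.375000

Trapezoidal rule: (h/2)[f(x₀) + 2f(x₁) + 2f(x₂) + ... + f(xₙ)]

x_0 = 1.0000, f(x_0) = 1.000000, coefficient = 1
x_1 = 1.3750, f(x_1) = 1.890625, coefficient = 2
x_2 = 1.7500, f(x_2) = 3.062500, coefficient = 2
x_3 = 2.1250, f(x_3) = 4.515625, coefficient = 2
x_4 = 2.5000, f(x_4) = 6.250000, coefficient = 2
x_5 = 2.8750, f(x_5) = 8.265625, coefficient = 2
x_6 = 3.2500, f(x_6) = 10.562500, coefficient = 1

I ≈ (0.375000/2) × 59.531250 = 11.162109
Exact value: 11.109375
Error: 0.052734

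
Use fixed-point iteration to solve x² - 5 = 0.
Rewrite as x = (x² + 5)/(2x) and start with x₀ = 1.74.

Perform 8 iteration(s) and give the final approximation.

Equation: x² - 5 = 0
Fixed-point form: x = (x² + 5)/(2x)
x₀ = 1.74

x_1 = g(1.740000) = 2.306782
x_2 = g(2.306782) = 2.237152
x_3 = g(2.237152) = 2.236068
x_4 = g(2.236068) = 2.236068
x_5 = g(2.236068) = 2.236068
x_6 = g(2.236068) = 2.236068
x_7 = g(2.236068) = 2.236068
x_8 = g(2.236068) = 2.236068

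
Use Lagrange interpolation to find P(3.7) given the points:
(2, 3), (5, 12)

Lagrange interpolation formula:
P(x) = Σ yᵢ × Lᵢ(x)
where Lᵢ(x) = Π_{j≠i} (x - xⱼ)/(xᵢ - xⱼ)

L_0(3.7) = (3.7 - 5)/(2 - 5) = 0.433333
L_1(3.7) = (3.7 - 2)/(5 - 2) = 0.566667

P(3.7) = 3×L_0(3.7) + 12×L_1(3.7)
P(3.7) = 8.100000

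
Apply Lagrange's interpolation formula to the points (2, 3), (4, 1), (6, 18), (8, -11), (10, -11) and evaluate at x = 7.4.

Lagrange interpolation formula:
P(x) = Σ yᵢ × Lᵢ(x)
where Lᵢ(x) = Π_{j≠i} (x - xⱼ)/(xᵢ - xⱼ)

L_0(7.4) = (7.4 - 4)/(2 - 4) × (7.4 - 6)/(2 - 6) × (7.4 - 8)/(2 - 8) × (7.4 - 10)/(2 - 10) = 0.019337
L_1(7.4) = (7.4 - 2)/(4 - 2) × (7.4 - 6)/(4 - 6) × (7.4 - 8)/(4 - 8) × (7.4 - 10)/(4 - 10) = -0.122850
L_2(7.4) = (7.4 - 2)/(6 - 2) × (7.4 - 4)/(6 - 4) × (7.4 - 8)/(6 - 8) × (7.4 - 10)/(6 - 10) = 0.447525
L_3(7.4) = (7.4 - 2)/(8 - 2) × (7.4 - 4)/(8 - 4) × (7.4 - 6)/(8 - 6) × (7.4 - 10)/(8 - 10) = 0.696150
L_4(7.4) = (7.4 - 2)/(10 - 2) × (7.4 - 4)/(10 - 4) × (7.4 - 6)/(10 - 6) × (7.4 - 8)/(10 - 8) = -0.040162

P(7.4) = 3×L_0(7.4) + 1×L_1(7.4) + 18×L_2(7.4) + (-11)×L_3(7.4) + (-11)×L_4(7.4)
P(7.4) = 0.774750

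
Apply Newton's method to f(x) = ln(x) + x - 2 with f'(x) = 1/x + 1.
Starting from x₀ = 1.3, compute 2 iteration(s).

f(x) = ln(x) + x - 2
f'(x) = 1/x + 1
x₀ = 1.3

Newton-Raphson formula: x_{n+1} = x_n - f(x_n)/f'(x_n)

Iteration 1:
  f(1.300000) = -0.437636
  f'(1.300000) = 1.769231
  x_1 = 1.300000 - (-0.437636)/1.769231 = 1.547359
Iteration 2:
  f(1.547359) = -0.016091
  f'(1.547359) = 1.646262
  x_2 = 1.547359 - (-0.016091)/1.646262 = 1.557134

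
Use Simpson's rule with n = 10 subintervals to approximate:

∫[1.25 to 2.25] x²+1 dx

f(x) = x²+1
a = 1.25, b = 2.25, n = 10
h = (b - a)/n = 0.100000

Simpson's rule: (h/3)[f(x₀) + 4f(x₁) + 2f(x₂) + ... + f(xₙ)]

x_0 = 1.2500, f(x_0) = 2.562500, coefficient = 1
x_1 = 1.3500, f(x_1) = 2.822500, coefficient = 4
x_2 = 1.4500, f(x_2) = 3.102500, coefficient = 2
x_3 = 1.5500, f(x_3) = 3.402500, coefficient = 4
x_4 = 1.6500, f(x_4) = 3.722500, coefficient = 2
x_5 = 1.7500, f(x_5) = 4.062500, coefficient = 4
x_6 = 1.8500, f(x_6) = 4.422500, coefficient = 2
x_7 = 1.9500, f(x_7) = 4.802500, coefficient = 4
x_8 = 2.0500, f(x_8) = 5.202500, coefficient = 2
x_9 = 2.1500, f(x_9) = 5.622500, coefficient = 4
x_10 = 2.2500, f(x_10) = 6.062500, coefficient = 1

I ≈ (0.100000/3) × 124.375000 = 4.145833
Exact value: 4.145833
Error: 0.000000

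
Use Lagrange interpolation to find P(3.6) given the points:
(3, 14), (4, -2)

Lagrange interpolation formula:
P(x) = Σ yᵢ × Lᵢ(x)
where Lᵢ(x) = Π_{j≠i} (x - xⱼ)/(xᵢ - xⱼ)

L_0(3.6) = (3.6 - 4)/(3 - 4) = 0.400000
L_1(3.6) = (3.6 - 3)/(4 - 3) = 0.600000

P(3.6) = 14×L_0(3.6) + (-2)×L_1(3.6)
P(3.6) = 4.400000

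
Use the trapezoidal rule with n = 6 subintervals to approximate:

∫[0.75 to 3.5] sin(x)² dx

f(x) = sin(x)²
a = 0.75, b = 3.5, n = 6
h = (b - a)/n = 0.458333

Trapezoidal rule: (h/2)[f(x₀) + 2f(x₁) + 2f(x₂) + ... + f(xₙ)]

x_0 = 0.7500, f(x_0) = 0.464631, coefficient = 1
x_1 = 1.2083, f(x_1) = 0.874274, coefficient = 2
x_2 = 1.6667, f(x_2) = 0.990837, coefficient = 2
x_3 = 2.1250, f(x_3) = 0.723044, coefficient = 2
x_4 = 2.5833, f(x_4) = 0.280593, coefficient = 2
x_5 = 3.0417, f(x_5) = 0.009952, coefficient = 2
x_6 = 3.5000, f(x_6) = 0.123049, coefficient = 1

I ≈ (0.458333/2) × 6.345081 = 1.454081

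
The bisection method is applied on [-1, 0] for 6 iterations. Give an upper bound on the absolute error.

Bisection error bound: |error| ≤ (b-a)/2^n
|error| ≤ (0 - (-1))/2^6 = 1/2^6
|error| ≤ 0.0156250000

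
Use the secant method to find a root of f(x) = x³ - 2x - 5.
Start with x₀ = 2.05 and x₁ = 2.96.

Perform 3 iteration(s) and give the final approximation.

f(x) = x³ - 2x - 5
x₀ = 2.05, x₁ = 2.96

Secant formula: x_{n+1} = x_n - f(x_n)(x_n - x_{n-1})/(f(x_n) - f(x_{n-1}))

Iteration 1:
  f(2.050000) = -0.484875
  f(2.960000) = 15.014336
  x_2 = 2.960000 - 15.014336×(2.960000 - 2.050000)/(15.014336 - (-0.484875))
       = 2.078468
Iteration 2:
  f(2.960000) = 15.014336
  f(2.078468) = -0.177890
  x_3 = 2.078468 - (-0.177890)×(2.078468 - 2.960000)/(-0.177890 - 15.014336)
       = 2.088790
Iteration 3:
  f(2.078468) = -0.177890
  f(2.088790) = -0.064093
  x_4 = 2.088790 - (-0.064093)×(2.088790 - 2.078468)/(-0.064093 - (-0.177890))
       = 2.094604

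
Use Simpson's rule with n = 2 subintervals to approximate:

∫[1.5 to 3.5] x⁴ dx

f(x) = x⁴
a = 1.5, b = 3.5, n = 2
h = (b - a)/n = 1.000000

Simpson's rule: (h/3)[f(x₀) + 4f(x₁) + 2f(x₂) + ... + f(xₙ)]

x_0 = 1.5000, f(x_0) = 5.062500, coefficient = 1
x_1 = 2.5000, f(x_1) = 39.062500, coefficient = 4
x_2 = 3.5000, f(x_2) = 150.062500, coefficient = 1

I ≈ (1.000000/3) × 311.375000 = 103.791667
Exact value: 103.525000
Error: 0.266667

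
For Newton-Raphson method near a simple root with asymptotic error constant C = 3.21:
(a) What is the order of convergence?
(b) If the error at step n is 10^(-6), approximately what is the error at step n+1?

(a) Newton-Raphson has quadratic (order 2) convergence near simple roots.
    This means |e_{n+1}| ≈ C|e_n|².

(b) With |e_n| = 10^(-6) and C = 3.21:
    |e_{n+1}| ≈ 3.21 × (10^(-6))² = 3.21 × 10^(-12)

(a) 2 (quadratic); (b) |e_{n+1}| ≈ 3.210e-12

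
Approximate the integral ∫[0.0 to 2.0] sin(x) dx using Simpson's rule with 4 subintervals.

f(x) = sin(x)
a = 0.0, b = 2.0, n = 4
h = (b - a)/n = 0.500000

Simpson's rule: (h/3)[f(x₀) + 4f(x₁) + 2f(x₂) + ... + f(xₙ)]

x_0 = 0.0000, f(x_0) = 0.000000, coefficient = 1
x_1 = 0.5000, f(x_1) = 0.479426, coefficient = 4
x_2 = 1.0000, f(x_2) = 0.841471, coefficient = 2
x_3 = 1.5000, f(x_3) = 0.997495, coefficient = 4
x_4 = 2.0000, f(x_4) = 0.909297, coefficient = 1

I ≈ (0.500000/3) × 8.499921 = 1.416654
Exact value: 1.416147
Error: 0.000507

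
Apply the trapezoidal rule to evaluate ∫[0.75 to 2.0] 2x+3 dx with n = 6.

f(x) = 2x+3
a = 0.75, b = 2.0, n = 6
h = (b - a)/n = 0.208333

Trapezoidal rule: (h/2)[f(x₀) + 2f(x₁) + 2f(x₂) + ... + f(xₙ)]

x_0 = 0.7500, f(x_0) = 4.500000, coefficient = 1
x_1 = 0.9583, f(x_1) = 4.916667, coefficient = 2
x_2 = 1.1667, f(x_2) = 5.333333, coefficient = 2
x_3 = 1.3750, f(x_3) = 5.750000, coefficient = 2
x_4 = 1.5833, f(x_4) = 6.166667, coefficient = 2
x_5 = 1.7917, f(x_5) = 6.583333, coefficient = 2
x_6 = 2.0000, f(x_6) = 7.000000, coefficient = 1

I ≈ (0.208333/2) × 69.000000 = 7.187500
Exact value: 7.187500
Error: 0.000000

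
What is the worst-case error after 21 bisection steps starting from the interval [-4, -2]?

Bisection error bound: |error| ≤ (b-a)/2^n
|error| ≤ (-2 - (-4))/2^21 = 2/2^21
|error| ≤ 0.0000009537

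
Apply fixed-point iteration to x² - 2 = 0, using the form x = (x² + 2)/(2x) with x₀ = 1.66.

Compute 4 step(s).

Equation: x² - 2 = 0
Fixed-point form: x = (x² + 2)/(2x)
x₀ = 1.66

x_1 = g(1.660000) = 1.432410
x_2 = g(1.432410) = 1.414329
x_3 = g(1.414329) = 1.414214
x_4 = g(1.414214) = 1.414214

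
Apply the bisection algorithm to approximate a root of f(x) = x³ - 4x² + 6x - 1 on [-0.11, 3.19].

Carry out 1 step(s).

f(x) = x³ - 4x² + 6x - 1
Initial interval: [-0.11, 3.19]

Iteration 1:
  c_1 = (-0.110000 + 3.190000)/2 = 1.540000
  f(c_1) = f(1.540000) = 2.405864
  f(a) × f(c) < 0, new interval: [-0.110000, 1.540000]

After 1 iteration(s), the approximation is c_1 = 1.540000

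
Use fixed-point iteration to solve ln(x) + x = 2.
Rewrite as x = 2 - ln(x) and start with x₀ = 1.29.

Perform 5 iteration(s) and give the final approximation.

Equation: ln(x) + x = 2
Fixed-point form: x = 2 - ln(x)
x₀ = 1.29

x_1 = g(1.290000) = 1.745358
x_2 = g(1.745358) = 1.443040
x_3 = g(1.443040) = 1.633248
x_4 = g(1.633248) = 1.509430
x_5 = g(1.509430) = 1.588268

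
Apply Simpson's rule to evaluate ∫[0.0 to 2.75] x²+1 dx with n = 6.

f(x) = x²+1
a = 0.0, b = 2.75, n = 6
h = (b - a)/n = 0.458333

Simpson's rule: (h/3)[f(x₀) + 4f(x₁) + 2f(x₂) + ... + f(xₙ)]

x_0 = 0.0000, f(x_0) = 1.000000, coefficient = 1
x_1 = 0.4583, f(x_1) = 1.210069, coefficient = 4
x_2 = 0.9167, f(x_2) = 1.840278, coefficient = 2
x_3 = 1.3750, f(x_3) = 2.890625, coefficient = 4
x_4 = 1.8333, f(x_4) = 4.361111, coefficient = 2
x_5 = 2.2917, f(x_5) = 6.251736, coefficient = 4
x_6 = 2.7500, f(x_6) = 8.562500, coefficient = 1

I ≈ (0.458333/3) × 63.375000 = 9.682292
Exact value: 9.682292
Error: 0.000000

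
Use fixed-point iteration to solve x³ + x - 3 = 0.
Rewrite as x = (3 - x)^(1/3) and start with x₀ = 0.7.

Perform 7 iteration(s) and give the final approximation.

Equation: x³ + x - 3 = 0
Fixed-point form: x = (3 - x)^(1/3)
x₀ = 0.7

x_1 = g(0.700000) = 1.320006
x_2 = g(1.320006) = 1.188783
x_3 = g(1.188783) = 1.218962
x_4 = g(1.218962) = 1.212154
x_5 = g(1.212154) = 1.213696
x_6 = g(1.213696) = 1.213347
x_7 = g(1.213347) = 1.213426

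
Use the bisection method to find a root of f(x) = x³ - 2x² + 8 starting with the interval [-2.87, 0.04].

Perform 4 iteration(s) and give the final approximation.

f(x) = x³ - 2x² + 8
Initial interval: [-2.87, 0.04]

Iteration 1:
  c_1 = (-2.870000 + 0.040000)/2 = -1.415000
  f(c_1) = f(-1.415000) = 1.162402
  f(a) × f(c) < 0, new interval: [-2.870000, -1.415000]
Iteration 2:
  c_2 = (-2.870000 + (-1.415000))/2 = -2.142500
  f(c_2) = f(-2.142500) = -11.015344
  f(a) × f(c) ≥ 0, new interval: [-2.142500, -1.415000]
Iteration 3:
  c_3 = (-2.142500 + (-1.415000))/2 = -1.778750
  f(c_3) = f(-1.778750) = -3.955782
  f(a) × f(c) ≥ 0, new interval: [-1.778750, -1.415000]
Iteration 4:
  c_4 = (-1.778750 + (-1.415000))/2 = -1.596875
  f(c_4) = f(-1.596875) = -1.172066
  f(a) × f(c) ≥ 0, new interval: [-1.596875, -1.415000]

After 4 iteration(s), the approximation is c_4 = -1.596875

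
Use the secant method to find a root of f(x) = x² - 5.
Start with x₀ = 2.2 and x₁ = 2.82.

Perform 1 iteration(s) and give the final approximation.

f(x) = x² - 5
x₀ = 2.2, x₁ = 2.82

Secant formula: x_{n+1} = x_n - f(x_n)(x_n - x_{n-1})/(f(x_n) - f(x_{n-1}))

Iteration 1:
  f(2.200000) = -0.160000
  f(2.820000) = 2.952400
  x_2 = 2.820000 - 2.952400×(2.820000 - 2.200000)/(2.952400 - (-0.160000))
       = 2.231873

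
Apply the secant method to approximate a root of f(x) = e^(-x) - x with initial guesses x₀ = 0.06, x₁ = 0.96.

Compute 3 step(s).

f(x) = e^(-x) - x
x₀ = 0.06, x₁ = 0.96

Secant formula: x_{n+1} = x_n - f(x_n)(x_n - x_{n-1})/(f(x_n) - f(x_{n-1}))

Iteration 1:
  f(0.060000) = 0.881765
  f(0.960000) = -0.577107
  x_2 = 0.960000 - (-0.577107)×(0.960000 - 0.060000)/(-0.577107 - 0.881765)
       = 0.603974
Iteration 2:
  f(0.960000) = -0.577107
  f(0.603974) = -0.057339
  x_3 = 0.603974 - (-0.057339)×(0.603974 - 0.960000)/(-0.057339 - (-0.577107))
       = 0.564698
Iteration 3:
  f(0.603974) = -0.057339
  f(0.564698) = 0.003833
  x_4 = 0.564698 - 0.003833×(0.564698 - 0.603974)/(0.003833 - (-0.057339))
       = 0.567159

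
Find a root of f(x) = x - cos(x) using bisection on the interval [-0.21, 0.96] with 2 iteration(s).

f(x) = x - cos(x)
Initial interval: [-0.21, 0.96]

Iteration 1:
  c_1 = (-0.210000 + 0.960000)/2 = 0.375000
  f(c_1) = f(0.375000) = -0.555508
  f(a) × f(c) ≥ 0, new interval: [0.375000, 0.960000]
Iteration 2:
  c_2 = (0.375000 + 0.960000)/2 = 0.667500
  f(c_2) = f(0.667500) = -0.117872
  f(a) × f(c) ≥ 0, new interval: [0.667500, 0.960000]

After 2 iteration(s), the approximation is c_2 = 0.667500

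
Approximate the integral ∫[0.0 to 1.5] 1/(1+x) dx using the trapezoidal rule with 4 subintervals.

f(x) = 1/(1+x)
a = 0.0, b = 1.5, n = 4
h = (b - a)/n = 0.375000

Trapezoidal rule: (h/2)[f(x₀) + 2f(x₁) + 2f(x₂) + ... + f(xₙ)]

x_0 = 0.0000, f(x_0) = 1.000000, coefficient = 1
x_1 = 0.3750, f(x_1) = 0.727273, coefficient = 2
x_2 = 0.7500, f(x_2) = 0.571429, coefficient = 2
x_3 = 1.1250, f(x_3) = 0.470588, coefficient = 2
x_4 = 1.5000, f(x_4) = 0.400000, coefficient = 1

I ≈ (0.375000/2) × 4.938579 = 0.925984
Exact value: 0.916291
Error: 0.009693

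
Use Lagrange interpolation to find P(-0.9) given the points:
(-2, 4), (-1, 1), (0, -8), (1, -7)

Lagrange interpolation formula:
P(x) = Σ yᵢ × Lᵢ(x)
where Lᵢ(x) = Π_{j≠i} (x - xⱼ)/(xᵢ - xⱼ)

L_0(-0.9) = (-0.9 - (-1))/(-2 - (-1)) × (-0.9 - 0)/(-2 - 0) × (-0.9 - 1)/(-2 - 1) = -0.028500
L_1(-0.9) = (-0.9 - (-2))/(-1 - (-2)) × (-0.9 - 0)/(-1 - 0) × (-0.9 - 1)/(-1 - 1) = 0.940500
L_2(-0.9) = (-0.9 - (-2))/(0 - (-2)) × (-0.9 - (-1))/(0 - (-1)) × (-0.9 - 1)/(0 - 1) = 0.104500
L_3(-0.9) = (-0.9 - (-2))/(1 - (-2)) × (-0.9 - (-1))/(1 - (-1)) × (-0.9 - 0)/(1 - 0) = -0.016500

P(-0.9) = 4×L_0(-0.9) + 1×L_1(-0.9) + (-8)×L_2(-0.9) + (-7)×L_3(-0.9)
P(-0.9) = 0.106000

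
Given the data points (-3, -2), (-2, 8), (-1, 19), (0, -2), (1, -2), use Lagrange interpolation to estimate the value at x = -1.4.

Lagrange interpolation formula:
P(x) = Σ yᵢ × Lᵢ(x)
where Lᵢ(x) = Π_{j≠i} (x - xⱼ)/(xᵢ - xⱼ)

L_0(-1.4) = (-1.4 - (-2))/(-3 - (-2)) × (-1.4 - (-1))/(-3 - (-1)) × (-1.4 - 0)/(-3 - 0) × (-1.4 - 1)/(-3 - 1) = -0.033600
L_1(-1.4) = (-1.4 - (-3))/(-2 - (-3)) × (-1.4 - (-1))/(-2 - (-1)) × (-1.4 - 0)/(-2 - 0) × (-1.4 - 1)/(-2 - 1) = 0.358400
L_2(-1.4) = (-1.4 - (-3))/(-1 - (-3)) × (-1.4 - (-2))/(-1 - (-2)) × (-1.4 - 0)/(-1 - 0) × (-1.4 - 1)/(-1 - 1) = 0.806400
L_3(-1.4) = (-1.4 - (-3))/(0 - (-3)) × (-1.4 - (-2))/(0 - (-2)) × (-1.4 - (-1))/(0 - (-1)) × (-1.4 - 1)/(0 - 1) = -0.153600
L_4(-1.4) = (-1.4 - (-3))/(1 - (-3)) × (-1.4 - (-2))/(1 - (-2)) × (-1.4 - (-1))/(1 - (-1)) × (-1.4 - 0)/(1 - 0) = 0.022400

P(-1.4) = (-2)×L_0(-1.4) + 8×L_1(-1.4) + 19×L_2(-1.4) + (-2)×L_3(-1.4) + (-2)×L_4(-1.4)
P(-1.4) = 18.518400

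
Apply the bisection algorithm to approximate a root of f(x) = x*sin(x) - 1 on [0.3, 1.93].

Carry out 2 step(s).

f(x) = x*sin(x) - 1
Initial interval: [0.3, 1.93]

Iteration 1:
  c_1 = (0.300000 + 1.930000)/2 = 1.115000
  f(c_1) = f(1.115000) = 0.001171
  f(a) × f(c) < 0, new interval: [0.300000, 1.115000]
Iteration 2:
  c_2 = (0.300000 + 1.115000)/2 = 0.707500
  f(c_2) = f(0.707500) = -0.540170
  f(a) × f(c) ≥ 0, new interval: [0.707500, 1.115000]

After 2 iteration(s), the approximation is c_2 = 0.707500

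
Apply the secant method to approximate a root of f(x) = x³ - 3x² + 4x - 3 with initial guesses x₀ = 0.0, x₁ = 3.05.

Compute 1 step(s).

f(x) = x³ - 3x² + 4x - 3
x₀ = 0.0, x₁ = 3.05

Secant formula: x_{n+1} = x_n - f(x_n)(x_n - x_{n-1})/(f(x_n) - f(x_{n-1}))

Iteration 1:
  f(0.000000) = -3.000000
  f(3.050000) = 9.665125
  x_2 = 3.050000 - 9.665125×(3.050000 - 0.000000)/(9.665125 - (-3.000000))
       = 0.722456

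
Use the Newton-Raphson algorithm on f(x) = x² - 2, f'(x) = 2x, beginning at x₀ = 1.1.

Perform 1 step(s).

f(x) = x² - 2
f'(x) = 2x
x₀ = 1.1

Newton-Raphson formula: x_{n+1} = x_n - f(x_n)/f'(x_n)

Iteration 1:
  f(1.100000) = -0.790000
  f'(1.100000) = 2.200000
  x_1 = 1.100000 - (-0.790000)/2.200000 = 1.459091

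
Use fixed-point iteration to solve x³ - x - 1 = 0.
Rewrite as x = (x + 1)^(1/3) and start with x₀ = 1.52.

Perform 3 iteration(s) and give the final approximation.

Equation: x³ - x - 1 = 0
Fixed-point form: x = (x + 1)^(1/3)
x₀ = 1.52

x_1 = g(1.520000) = 1.360818
x_2 = g(1.360818) = 1.331540
x_3 = g(1.331540) = 1.326013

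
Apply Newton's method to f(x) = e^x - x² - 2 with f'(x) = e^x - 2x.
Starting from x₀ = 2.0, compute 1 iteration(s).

f(x) = e^x - x² - 2
f'(x) = e^x - 2x
x₀ = 2.0

Newton-Raphson formula: x_{n+1} = x_n - f(x_n)/f'(x_n)

Iteration 1:
  f(2.000000) = 1.389056
  f'(2.000000) = 3.389056
  x_1 = 2.000000 - 1.389056/3.389056 = 1.590135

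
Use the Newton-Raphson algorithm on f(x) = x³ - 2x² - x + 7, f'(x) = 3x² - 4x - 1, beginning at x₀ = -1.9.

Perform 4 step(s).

f(x) = x³ - 2x² - x + 7
f'(x) = 3x² - 4x - 1
x₀ = -1.9

Newton-Raphson formula: x_{n+1} = x_n - f(x_n)/f'(x_n)

Iteration 1:
  f(-1.900000) = -5.179000
  f'(-1.900000) = 17.430000
  x_1 = -1.900000 - (-5.179000)/17.430000 = -1.602869
Iteration 2:
  f(-1.602869) = -0.653577
  f'(-1.602869) = 13.119038
  x_2 = -1.602869 - (-0.653577)/13.119038 = -1.553050
Iteration 3:
  f(-1.553050) = -0.016775
  f'(-1.553050) = 12.448088
  x_3 = -1.553050 - (-0.016775)/12.448088 = -1.551702
Iteration 4:
  f(-1.551702) = -0.000012
  f'(-1.551702) = 12.430146
  x_4 = -1.551702 - (-0.000012)/12.430146 = -1.551701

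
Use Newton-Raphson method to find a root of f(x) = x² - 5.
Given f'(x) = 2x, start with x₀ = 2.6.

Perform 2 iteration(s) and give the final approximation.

f(x) = x² - 5
f'(x) = 2x
x₀ = 2.6

Newton-Raphson formula: x_{n+1} = x_n - f(x_n)/f'(x_n)

Iteration 1:
  f(2.600000) = 1.760000
  f'(2.600000) = 5.200000
  x_1 = 2.600000 - 1.760000/5.200000 = 2.261538
Iteration 2:
  f(2.261538) = 0.114556
  f'(2.261538) = 4.523077
  x_2 = 2.261538 - 0.114556/4.523077 = 2.236211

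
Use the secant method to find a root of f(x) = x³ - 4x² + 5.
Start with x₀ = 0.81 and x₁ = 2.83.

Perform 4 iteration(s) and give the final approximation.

f(x) = x³ - 4x² + 5
x₀ = 0.81, x₁ = 2.83

Secant formula: x_{n+1} = x_n - f(x_n)(x_n - x_{n-1})/(f(x_n) - f(x_{n-1}))

Iteration 1:
  f(0.810000) = 2.907041
  f(2.830000) = -4.370413
  x_2 = 2.830000 - (-4.370413)×(2.830000 - 0.810000)/(-4.370413 - 2.907041)
       = 1.616906
Iteration 2:
  f(2.830000) = -4.370413
  f(1.616906) = -1.230326
  x_3 = 1.616906 - (-1.230326)×(1.616906 - 2.830000)/(-1.230326 - (-4.370413))
       = 1.141600
Iteration 3:
  f(1.616906) = -1.230326
  f(1.141600) = 1.274786
  x_4 = 1.141600 - 1.274786×(1.141600 - 1.616906)/(1.274786 - (-1.230326))
       = 1.383471
Iteration 4:
  f(1.141600) = 1.274786
  f(1.383471) = -0.008016
  x_5 = 1.383471 - (-0.008016)×(1.383471 - 1.141600)/(-0.008016 - 1.274786)
       = 1.381960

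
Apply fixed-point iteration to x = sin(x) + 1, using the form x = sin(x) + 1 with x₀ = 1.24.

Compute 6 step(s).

Equation: x = sin(x) + 1
Fixed-point form: x = sin(x) + 1
x₀ = 1.24

x_1 = g(1.240000) = 1.945784
x_2 = g(1.945784) = 1.930512
x_3 = g(1.930512) = 1.935997
x_4 = g(1.935997) = 1.934052
x_5 = g(1.934052) = 1.934745
x_6 = g(1.934745) = 1.934499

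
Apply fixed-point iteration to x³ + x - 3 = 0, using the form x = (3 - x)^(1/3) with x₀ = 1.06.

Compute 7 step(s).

Equation: x³ + x - 3 = 0
Fixed-point form: x = (3 - x)^(1/3)
x₀ = 1.06

x_1 = g(1.060000) = 1.247194
x_2 = g(1.247194) = 1.205715
x_3 = g(1.205715) = 1.215152
x_4 = g(1.215152) = 1.213018
x_5 = g(1.213018) = 1.213501
x_6 = g(1.213501) = 1.213391
x_7 = g(1.213391) = 1.213416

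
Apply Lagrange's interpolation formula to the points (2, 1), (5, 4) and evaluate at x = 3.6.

Lagrange interpolation formula:
P(x) = Σ yᵢ × Lᵢ(x)
where Lᵢ(x) = Π_{j≠i} (x - xⱼ)/(xᵢ - xⱼ)

L_0(3.6) = (3.6 - 5)/(2 - 5) = 0.466667
L_1(3.6) = (3.6 - 2)/(5 - 2) = 0.533333

P(3.6) = 1×L_0(3.6) + 4×L_1(3.6)
P(3.6) = 2.600000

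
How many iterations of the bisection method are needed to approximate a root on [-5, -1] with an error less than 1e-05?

We need (b-a)/2^n ≤ 1e-05
(-1 - (-5))/2^n ≤ 1e-05
4/2^n ≤ 1e-05
2^n ≥ 400000
n ≥ log₂(400000) = 18.61
n ≥ 19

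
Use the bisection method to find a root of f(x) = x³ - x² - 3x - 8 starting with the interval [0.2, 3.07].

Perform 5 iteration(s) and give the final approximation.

f(x) = x³ - x² - 3x - 8
Initial interval: [0.2, 3.07]

Iteration 1:
  c_1 = (0.200000 + 3.070000)/2 = 1.635000
  f(c_1) = f(1.635000) = -11.207502
  f(a) × f(c) ≥ 0, new interval: [1.635000, 3.070000]
Iteration 2:
  c_2 = (1.635000 + 3.070000)/2 = 2.352500
  f(c_2) = f(2.352500) = -7.572418
  f(a) × f(c) ≥ 0, new interval: [2.352500, 3.070000]
Iteration 3:
  c_3 = (2.352500 + 3.070000)/2 = 2.711250
  f(c_3) = f(2.711250) = -3.554562
  f(a) × f(c) ≥ 0, new interval: [2.711250, 3.070000]
Iteration 4:
  c_4 = (2.711250 + 3.070000)/2 = 2.890625
  f(c_4) = f(2.890625) = -0.874355
  f(a) × f(c) ≥ 0, new interval: [2.890625, 3.070000]
Iteration 5:
  c_5 = (2.890625 + 3.070000)/2 = 2.980313
  f(c_5) = f(2.980313) = 0.648718
  f(a) × f(c) < 0, new interval: [2.890625, 2.980313]

After 5 iteration(s), the approximation is c_5 = 2.980313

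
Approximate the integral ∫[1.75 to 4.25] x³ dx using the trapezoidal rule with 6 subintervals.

f(x) = x³
a = 1.75, b = 4.25, n = 6
h = (b - a)/n = 0.416667

Trapezoidal rule: (h/2)[f(x₀) + 2f(x₁) + 2f(x₂) + ... + f(xₙ)]

x_0 = 1.7500, f(x_0) = 5.359375, coefficient = 1
x_1 = 2.1667, f(x_1) = 10.171296, coefficient = 2
x_2 = 2.5833, f(x_2) = 17.240162, coefficient = 2
x_3 = 3.0000, f(x_3) = 27.000000, coefficient = 2
x_4 = 3.4167, f(x_4) = 39.884838, coefficient = 2
x_5 = 3.8333, f(x_5) = 56.328704, coefficient = 2
x_6 = 4.2500, f(x_6) = 76.765625, coefficient = 1

I ≈ (0.416667/2) × 383.375000 = 79.869792
Exact value: 79.218750
Error: 0.651042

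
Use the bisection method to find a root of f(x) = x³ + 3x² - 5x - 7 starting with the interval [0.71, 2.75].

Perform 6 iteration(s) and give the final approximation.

f(x) = x³ + 3x² - 5x - 7
Initial interval: [0.71, 2.75]

Iteration 1:
  c_1 = (0.710000 + 2.750000)/2 = 1.730000
  f(c_1) = f(1.730000) = -1.493583
  f(a) × f(c) ≥ 0, new interval: [1.730000, 2.750000]
Iteration 2:
  c_2 = (1.730000 + 2.750000)/2 = 2.240000
  f(c_2) = f(2.240000) = 8.092224
  f(a) × f(c) < 0, new interval: [1.730000, 2.240000]
Iteration 3:
  c_3 = (1.730000 + 2.240000)/2 = 1.985000
  f(c_3) = f(1.985000) = 2.717022
  f(a) × f(c) < 0, new interval: [1.730000, 1.985000]
Iteration 4:
  c_4 = (1.730000 + 1.985000)/2 = 1.857500
  f(c_4) = f(1.857500) = 0.472363
  f(a) × f(c) < 0, new interval: [1.730000, 1.857500]
Iteration 5:
  c_5 = (1.730000 + 1.857500)/2 = 1.793750
  f(c_5) = f(1.793750) = -0.544672
  f(a) × f(c) ≥ 0, new interval: [1.793750, 1.857500]
Iteration 6:
  c_6 = (1.793750 + 1.857500)/2 = 1.825625
  f(c_6) = f(1.825625) = -0.044767
  f(a) × f(c) ≥ 0, new interval: [1.825625, 1.857500]

After 6 iteration(s), the approximation is c_6 = 1.825625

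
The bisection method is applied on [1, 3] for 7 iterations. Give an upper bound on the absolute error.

Bisection error bound: |error| ≤ (b-a)/2^n
|error| ≤ (3 - 1)/2^7 = 2/2^7
|error| ≤ 0.0156250000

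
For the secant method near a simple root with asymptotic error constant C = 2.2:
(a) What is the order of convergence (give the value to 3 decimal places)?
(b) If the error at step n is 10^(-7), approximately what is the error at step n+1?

(a) Secant method has superlinear convergence with order φ = (1+√5)/2 ≈ 1.618.
    This means |e_{n+1}| ≈ C|e_n|^1.618.

(b) With |e_n| = 10^(-7) and C = 2.2:
    |e_{n+1}| ≈ 2.2 × (10^(-7))^1.618 = 2.2 × 10^(-11.33)

(a) ≈ 1.618 (golden ratio); (b) |e_{n+1}| ≈ 1.038e-11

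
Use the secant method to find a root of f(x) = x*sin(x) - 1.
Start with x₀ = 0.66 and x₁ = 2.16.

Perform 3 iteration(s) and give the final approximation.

f(x) = x*sin(x) - 1
x₀ = 0.66, x₁ = 2.16

Secant formula: x_{n+1} = x_n - f(x_n)(x_n - x_{n-1})/(f(x_n) - f(x_{n-1}))

Iteration 1:
  f(0.660000) = -0.595343
  f(2.160000) = 0.795788
  x_2 = 2.160000 - 0.795788×(2.160000 - 0.660000)/(0.795788 - (-0.595343))
       = 1.301934
Iteration 2:
  f(2.160000) = 0.795788
  f(1.301934) = 0.255160
  x_3 = 1.301934 - 0.255160×(1.301934 - 2.160000)/(0.255160 - 0.795788)
       = 0.896952
Iteration 3:
  f(1.301934) = 0.255160
  f(0.896952) = -0.299096
  x_4 = 0.896952 - (-0.299096)×(0.896952 - 1.301934)/(-0.299096 - 0.255160)
       = 1.115494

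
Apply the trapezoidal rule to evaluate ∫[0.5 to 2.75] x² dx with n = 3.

f(x) = x²
a = 0.5, b = 2.75, n = 3
h = (b - a)/n = 0.750000

Trapezoidal rule: (h/2)[f(x₀) + 2f(x₁) + 2f(x₂) + ... + f(xₙ)]

x_0 = 0.5000, f(x_0) = 0.250000, coefficient = 1
x_1 = 1.2500, f(x_1) = 1.562500, coefficient = 2
x_2 = 2.0000, f(x_2) = 4.000000, coefficient = 2
x_3 = 2.7500, f(x_3) = 7.562500, coefficient = 1

I ≈ (0.750000/2) × 18.937500 = 7.101562
Exact value: 6.890625
Error: 0.210938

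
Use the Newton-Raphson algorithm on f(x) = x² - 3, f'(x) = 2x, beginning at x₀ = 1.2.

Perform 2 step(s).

f(x) = x² - 3
f'(x) = 2x
x₀ = 1.2

Newton-Raphson formula: x_{n+1} = x_n - f(x_n)/f'(x_n)

Iteration 1:
  f(1.200000) = -1.560000
  f'(1.200000) = 2.400000
  x_1 = 1.200000 - (-1.560000)/2.400000 = 1.850000
Iteration 2:
  f(1.850000) = 0.422500
  f'(1.850000) = 3.700000
  x_2 = 1.850000 - 0.422500/3.700000 = 1.735811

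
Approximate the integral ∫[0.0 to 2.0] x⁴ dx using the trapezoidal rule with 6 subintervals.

f(x) = x⁴
a = 0.0, b = 2.0, n = 6
h = (b - a)/n = 0.333333

Trapezoidal rule: (h/2)[f(x₀) + 2f(x₁) + 2f(x₂) + ... + f(xₙ)]

x_0 = 0.0000, f(x_0) = 0.000000, coefficient = 1
x_1 = 0.3333, f(x_1) = 0.012346, coefficient = 2
x_2 = 0.6667, f(x_2) = 0.197531, coefficient = 2
x_3 = 1.0000, f(x_3) = 1.000000, coefficient = 2
x_4 = 1.3333, f(x_4) = 3.160494, coefficient = 2
x_5 = 1.6667, f(x_5) = 7.716049, coefficient = 2
x_6 = 2.0000, f(x_6) = 16.000000, coefficient = 1

I ≈ (0.333333/2) × 40.172840 = 6.695473
Exact value: 6.400000
Error: 0.295473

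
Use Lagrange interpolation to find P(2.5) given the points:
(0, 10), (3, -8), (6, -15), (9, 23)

Lagrange interpolation formula:
P(x) = Σ yᵢ × Lᵢ(x)
where Lᵢ(x) = Π_{j≠i} (x - xⱼ)/(xᵢ - xⱼ)

L_0(2.5) = (2.5 - 3)/(0 - 3) × (2.5 - 6)/(0 - 6) × (2.5 - 9)/(0 - 9) = 0.070216
L_1(2.5) = (2.5 - 0)/(3 - 0) × (2.5 - 6)/(3 - 6) × (2.5 - 9)/(3 - 9) = 1.053241
L_2(2.5) = (2.5 - 0)/(6 - 0) × (2.5 - 3)/(6 - 3) × (2.5 - 9)/(6 - 9) = -0.150463
L_3(2.5) = (2.5 - 0)/(9 - 0) × (2.5 - 3)/(9 - 3) × (2.5 - 6)/(9 - 6) = 0.027006

P(2.5) = 10×L_0(2.5) + (-8)×L_1(2.5) + (-15)×L_2(2.5) + 23×L_3(2.5)
P(2.5) = -4.845679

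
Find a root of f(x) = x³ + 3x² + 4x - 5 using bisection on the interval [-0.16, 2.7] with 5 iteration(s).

f(x) = x³ + 3x² + 4x - 5
Initial interval: [-0.16, 2.7]

Iteration 1:
  c_1 = (-0.160000 + 2.700000)/2 = 1.270000
  f(c_1) = f(1.270000) = 6.967083
  f(a) × f(c) < 0, new interval: [-0.160000, 1.270000]
Iteration 2:
  c_2 = (-0.160000 + 1.270000)/2 = 0.555000
  f(c_2) = f(0.555000) = -1.684971
  f(a) × f(c) ≥ 0, new interval: [0.555000, 1.270000]
Iteration 3:
  c_3 = (0.555000 + 1.270000)/2 = 0.912500
  f(c_3) = f(0.912500) = 1.907768
  f(a) × f(c) < 0, new interval: [0.555000, 0.912500]
Iteration 4:
  c_4 = (0.555000 + 0.912500)/2 = 0.733750
  f(c_4) = f(0.733750) = -0.054790
  f(a) × f(c) ≥ 0, new interval: [0.733750, 0.912500]
Iteration 5:
  c_5 = (0.733750 + 0.912500)/2 = 0.823125
  f(c_5) = f(0.823125) = 0.882800
  f(a) × f(c) < 0, new interval: [0.733750, 0.823125]

After 5 iteration(s), the approximation is c_5 = 0.823125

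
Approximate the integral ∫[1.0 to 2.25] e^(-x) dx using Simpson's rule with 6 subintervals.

f(x) = e^(-x)
a = 1.0, b = 2.25, n = 6
h = (b - a)/n = 0.208333

Simpson's rule: (h/3)[f(x₀) + 4f(x₁) + 2f(x₂) + ... + f(xₙ)]

x_0 = 1.0000, f(x_0) = 0.367879, coefficient = 1
x_1 = 1.2083, f(x_1) = 0.298695, coefficient = 4
x_2 = 1.4167, f(x_2) = 0.242521, coefficient = 2
x_3 = 1.6250, f(x_3) = 0.196912, coefficient = 4
x_4 = 1.8333, f(x_4) = 0.159880, coefficient = 2
x_5 = 2.0417, f(x_5) = 0.129812, coefficient = 4
x_6 = 2.2500, f(x_6) = 0.105399, coefficient = 1

I ≈ (0.208333/3) × 3.779754 = 0.262483
Exact value: 0.262480
Error: 0.000003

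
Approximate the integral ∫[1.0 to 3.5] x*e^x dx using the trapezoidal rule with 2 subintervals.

f(x) = x*e^x
a = 1.0, b = 3.5, n = 2
h = (b - a)/n = 1.250000

Trapezoidal rule: (h/2)[f(x₀) + 2f(x₁) + 2f(x₂) + ... + f(xₙ)]

x_0 = 1.0000, f(x_0) = 2.718282, coefficient = 1
x_1 = 2.2500, f(x_1) = 21.347406, coefficient = 2
x_2 = 3.5000, f(x_2) = 115.904082, coefficient = 1

I ≈ (1.250000/2) × 161.317175 = 100.823234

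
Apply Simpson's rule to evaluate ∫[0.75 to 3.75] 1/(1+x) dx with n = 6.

f(x) = 1/(1+x)
a = 0.75, b = 3.75, n = 6
h = (b - a)/n = 0.500000

Simpson's rule: (h/3)[f(x₀) + 4f(x₁) + 2f(x₂) + ... + f(xₙ)]

x_0 = 0.7500, f(x_0) = 0.571429, coefficient = 1
x_1 = 1.2500, f(x_1) = 0.444444, coefficient = 4
x_2 = 1.7500, f(x_2) = 0.363636, coefficient = 2
x_3 = 2.2500, f(x_3) = 0.307692, coefficient = 4
x_4 = 2.7500, f(x_4) = 0.266667, coefficient = 2
x_5 = 3.2500, f(x_5) = 0.235294, coefficient = 4
x_6 = 3.7500, f(x_6) = 0.210526, coefficient = 1

I ≈ (0.500000/3) × 5.992284 = 0.998714
Exact value: 0.998529
Error: 0.000185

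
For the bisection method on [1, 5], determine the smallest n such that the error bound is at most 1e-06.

We need (b-a)/2^n ≤ 1e-06
(5 - 1)/2^n ≤ 1e-06
4/2^n ≤ 1e-06
2^n ≥ 4000000
n ≥ log₂(4000000) = 21.93
n ≥ 22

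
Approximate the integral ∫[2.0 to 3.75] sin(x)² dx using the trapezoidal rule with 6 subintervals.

f(x) = sin(x)²
a = 2.0, b = 3.75, n = 6
h = (b - a)/n = 0.291667

Trapezoidal rule: (h/2)[f(x₀) + 2f(x₁) + 2f(x₂) + ... + f(xₙ)]

x_0 = 2.0000, f(x_0) = 0.826822, coefficient = 1
x_1 = 2.2917, f(x_1) = 0.564349, coefficient = 2
x_2 = 2.5833, f(x_2) = 0.280593, coefficient = 2
x_3 = 2.8750, f(x_3) = 0.069404, coefficient = 2
x_4 = 3.1667, f(x_4) = 0.000629, coefficient = 2
x_5 = 3.4583, f(x_5) = 0.097014, coefficient = 2
x_6 = 3.7500, f(x_6) = 0.326682, coefficient = 1

I ≈ (0.291667/2) × 3.177482 = 0.463383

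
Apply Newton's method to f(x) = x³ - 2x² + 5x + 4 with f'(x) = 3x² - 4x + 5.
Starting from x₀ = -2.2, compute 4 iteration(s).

f(x) = x³ - 2x² + 5x + 4
f'(x) = 3x² - 4x + 5
x₀ = -2.2

Newton-Raphson formula: x_{n+1} = x_n - f(x_n)/f'(x_n)

Iteration 1:
  f(-2.200000) = -27.328000
  f'(-2.200000) = 28.320000
  x_1 = -2.200000 - (-27.328000)/28.320000 = -1.235028
Iteration 2:
  f(-1.235028) = -7.109513
  f'(-1.235028) = 14.515997
  x_2 = -1.235028 - (-7.109513)/14.515997 = -0.745257
Iteration 3:
  f(-0.745257) = -1.251026
  f'(-0.745257) = 9.647255
  x_3 = -0.745257 - (-1.251026)/9.647255 = -0.615580
Iteration 4:
  f(-0.615580) = -0.069049
  f'(-0.615580) = 8.599140
  x_4 = -0.615580 - (-0.069049)/8.599140 = -0.607551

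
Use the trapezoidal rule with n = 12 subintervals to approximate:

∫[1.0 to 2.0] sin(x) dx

f(x) = sin(x)
a = 1.0, b = 2.0, n = 12
h = (b - a)/n = 0.083333

Trapezoidal rule: (h/2)[f(x₀) + 2f(x₁) + 2f(x₂) + ... + f(xₙ)]

x_0 = 1.0000, f(x_0) = 0.841471, coefficient = 1
x_1 = 1.0833, f(x_1) = 0.883524, coefficient = 2
x_2 = 1.1667, f(x_2) = 0.919445, coefficient = 2
x_3 = 1.2500, f(x_3) = 0.948985, coefficient = 2
x_4 = 1.3333, f(x_4) = 0.971938, coefficient = 2
x_5 = 1.4167, f(x_5) = 0.988146, coefficient = 2
x_6 = 1.5000, f(x_6) = 0.997495, coefficient = 2
x_7 = 1.5833, f(x_7) = 0.999921, coefficient = 2
x_8 = 1.6667, f(x_8) = 0.995408, coefficient = 2
x_9 = 1.7500, f(x_9) = 0.983986, coefficient = 2
x_10 = 1.8333, f(x_10) = 0.965735, coefficient = 2
x_11 = 1.9167, f(x_11) = 0.940781, coefficient = 2
x_12 = 2.0000, f(x_12) = 0.909297, coefficient = 1

I ≈ (0.083333/2) × 22.941494 = 0.955896
Exact value: 0.956449
Error: 0.000554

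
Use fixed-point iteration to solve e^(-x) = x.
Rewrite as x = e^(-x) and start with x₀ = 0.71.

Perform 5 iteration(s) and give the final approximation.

Equation: e^(-x) = x
Fixed-point form: x = e^(-x)
x₀ = 0.71

x_1 = g(0.710000) = 0.491644
x_2 = g(0.491644) = 0.611620
x_3 = g(0.611620) = 0.542471
x_4 = g(0.542471) = 0.581310
x_5 = g(0.581310) = 0.559165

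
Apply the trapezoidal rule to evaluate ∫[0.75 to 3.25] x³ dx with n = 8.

f(x) = x³
a = 0.75, b = 3.25, n = 8
h = (b - a)/n = 0.312500

Trapezoidal rule: (h/2)[f(x₀) + 2f(x₁) + 2f(x₂) + ... + f(xₙ)]

x_0 = 0.7500, f(x_0) = 0.421875, coefficient = 1
x_1 = 1.0625, f(x_1) = 1.199463, coefficient = 2
x_2 = 1.3750, f(x_2) = 2.599609, coefficient = 2
x_3 = 1.6875, f(x_3) = 4.805420, coefficient = 2
x_4 = 2.0000, f(x_4) = 8.000000, coefficient = 2
x_5 = 2.3125, f(x_5) = 12.366455, coefficient = 2
x_6 = 2.6250, f(x_6) = 18.087891, coefficient = 2
x_7 = 2.9375, f(x_7) = 25.347412, coefficient = 2
x_8 = 3.2500, f(x_8) = 34.328125, coefficient = 1

I ≈ (0.312500/2) × 179.562500 = 28.056641
Exact value: 27.812500
Error: 0.244141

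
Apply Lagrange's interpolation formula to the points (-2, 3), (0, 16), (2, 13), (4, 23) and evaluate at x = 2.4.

Lagrange interpolation formula:
P(x) = Σ yᵢ × Lᵢ(x)
where Lᵢ(x) = Π_{j≠i} (x - xⱼ)/(xᵢ - xⱼ)

L_0(2.4) = (2.4 - 0)/(-2 - 0) × (2.4 - 2)/(-2 - 2) × (2.4 - 4)/(-2 - 4) = 0.032000
L_1(2.4) = (2.4 - (-2))/(0 - (-2)) × (2.4 - 2)/(0 - 2) × (2.4 - 4)/(0 - 4) = -0.176000
L_2(2.4) = (2.4 - (-2))/(2 - (-2)) × (2.4 - 0)/(2 - 0) × (2.4 - 4)/(2 - 4) = 1.056000
L_3(2.4) = (2.4 - (-2))/(4 - (-2)) × (2.4 - 0)/(4 - 0) × (2.4 - 2)/(4 - 2) = 0.088000

P(2.4) = 3×L_0(2.4) + 16×L_1(2.4) + 13×L_2(2.4) + 23×L_3(2.4)
P(2.4) = 13.032000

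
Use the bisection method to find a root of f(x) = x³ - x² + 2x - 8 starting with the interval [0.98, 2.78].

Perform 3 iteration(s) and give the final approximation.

f(x) = x³ - x² + 2x - 8
Initial interval: [0.98, 2.78]

Iteration 1:
  c_1 = (0.980000 + 2.780000)/2 = 1.880000
  f(c_1) = f(1.880000) = -1.129728
  f(a) × f(c) ≥ 0, new interval: [1.880000, 2.780000]
Iteration 2:
  c_2 = (1.880000 + 2.780000)/2 = 2.330000
  f(c_2) = f(2.330000) = 3.880437
  f(a) × f(c) < 0, new interval: [1.880000, 2.330000]
Iteration 3:
  c_3 = (1.880000 + 2.330000)/2 = 2.105000
  f(c_3) = f(2.105000) = 1.106283
  f(a) × f(c) < 0, new interval: [1.880000, 2.105000]

After 3 iteration(s), the approximation is c_3 = 2.105000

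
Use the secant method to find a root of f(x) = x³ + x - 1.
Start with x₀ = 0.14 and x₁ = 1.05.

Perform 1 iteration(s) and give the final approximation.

f(x) = x³ + x - 1
x₀ = 0.14, x₁ = 1.05

Secant formula: x_{n+1} = x_n - f(x_n)(x_n - x_{n-1})/(f(x_n) - f(x_{n-1}))

Iteration 1:
  f(0.140000) = -0.857256
  f(1.050000) = 1.207625
  x_2 = 1.050000 - 1.207625×(1.050000 - 0.140000)/(1.207625 - (-0.857256))
       = 0.517796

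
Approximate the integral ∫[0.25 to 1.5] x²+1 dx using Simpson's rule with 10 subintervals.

f(x) = x²+1
a = 0.25, b = 1.5, n = 10
h = (b - a)/n = 0.125000

Simpson's rule: (h/3)[f(x₀) + 4f(x₁) + 2f(x₂) + ... + f(xₙ)]

x_0 = 0.2500, f(x_0) = 1.062500, coefficient = 1
x_1 = 0.3750, f(x_1) = 1.140625, coefficient = 4
x_2 = 0.5000, f(x_2) = 1.250000, coefficient = 2
x_3 = 0.6250, f(x_3) = 1.390625, coefficient = 4
x_4 = 0.7500, f(x_4) = 1.562500, coefficient = 2
x_5 = 0.8750, f(x_5) = 1.765625, coefficient = 4
x_6 = 1.0000, f(x_6) = 2.000000, coefficient = 2
x_7 = 1.1250, f(x_7) = 2.265625, coefficient = 4
x_8 = 1.2500, f(x_8) = 2.562500, coefficient = 2
x_9 = 1.3750, f(x_9) = 2.890625, coefficient = 4
x_10 = 1.5000, f(x_10) = 3.250000, coefficient = 1

I ≈ (0.125000/3) × 56.875000 = 2.369792
Exact value: 2.369792
Error: 0.000000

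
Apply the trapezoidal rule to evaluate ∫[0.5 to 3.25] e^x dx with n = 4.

f(x) = e^x
a = 0.5, b = 3.25, n = 4
h = (b - a)/n = 0.687500

Trapezoidal rule: (h/2)[f(x₀) + 2f(x₁) + 2f(x₂) + ... + f(xₙ)]

x_0 = 0.5000, f(x_0) = 1.648721, coefficient = 1
x_1 = 1.1875, f(x_1) = 3.278874, coefficient = 2
x_2 = 1.8750, f(x_2) = 6.520819, coefficient = 2
x_3 = 2.5625, f(x_3) = 12.968197, coefficient = 2
x_4 = 3.2500, f(x_4) = 25.790340, coefficient = 1

I ≈ (0.687500/2) × 72.974842 = 25.085102
Exact value: 24.141619
Error: 0.943483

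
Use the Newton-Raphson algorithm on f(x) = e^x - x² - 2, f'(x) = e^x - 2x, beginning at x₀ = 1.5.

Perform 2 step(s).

f(x) = e^x - x² - 2
f'(x) = e^x - 2x
x₀ = 1.5

Newton-Raphson formula: x_{n+1} = x_n - f(x_n)/f'(x_n)

Iteration 1:
  f(1.500000) = 0.231689
  f'(1.500000) = 1.481689
  x_1 = 1.500000 - 0.231689/1.481689 = 1.343632
Iteration 2:
  f(1.343632) = 0.027592
  f'(1.343632) = 1.145675
  x_2 = 1.343632 - 0.027592/1.145675 = 1.319548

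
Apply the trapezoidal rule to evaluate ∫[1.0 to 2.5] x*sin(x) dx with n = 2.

f(x) = x*sin(x)
a = 1.0, b = 2.5, n = 2
h = (b - a)/n = 0.750000

Trapezoidal rule: (h/2)[f(x₀) + 2f(x₁) + 2f(x₂) + ... + f(xₙ)]

x_0 = 1.0000, f(x_0) = 0.841471, coefficient = 1
x_1 = 1.7500, f(x_1) = 1.721975, coefficient = 2
x_2 = 2.5000, f(x_2) = 1.496180, coefficient = 1

I ≈ (0.750000/2) × 5.781602 = 2.168101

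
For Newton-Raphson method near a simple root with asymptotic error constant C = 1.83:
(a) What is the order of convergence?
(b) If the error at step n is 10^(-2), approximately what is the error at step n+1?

(a) Newton-Raphson has quadratic (order 2) convergence near simple roots.
    This means |e_{n+1}| ≈ C|e_n|².

(b) With |e_n| = 10^(-2) and C = 1.83:
    |e_{n+1}| ≈ 1.83 × (10^(-2))² = 1.83 × 10^(-4)

(a) 2 (quadratic); (b) |e_{n+1}| ≈ 1.830e-04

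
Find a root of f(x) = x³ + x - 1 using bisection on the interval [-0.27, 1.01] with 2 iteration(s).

f(x) = x³ + x - 1
Initial interval: [-0.27, 1.01]

Iteration 1:
  c_1 = (-0.270000 + 1.010000)/2 = 0.370000
  f(c_1) = f(0.370000) = -0.579347
  f(a) × f(c) ≥ 0, new interval: [0.370000, 1.010000]
Iteration 2:
  c_2 = (0.370000 + 1.010000)/2 = 0.690000
  f(c_2) = f(0.690000) = 0.018509
  f(a) × f(c) < 0, new interval: [0.370000, 0.690000]

After 2 iteration(s), the approximation is c_2 = 0.690000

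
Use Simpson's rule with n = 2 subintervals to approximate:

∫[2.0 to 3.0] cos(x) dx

f(x) = cos(x)
a = 2.0, b = 3.0, n = 2
h = (b - a)/n = 0.500000

Simpson's rule: (h/3)[f(x₀) + 4f(x₁) + 2f(x₂) + ... + f(xₙ)]

x_0 = 2.0000, f(x_0) = -0.416147, coefficient = 1
x_1 = 2.5000, f(x_1) = -0.801144, coefficient = 4
x_2 = 3.0000, f(x_2) = -0.989992, coefficient = 1

I ≈ (0.500000/3) × -4.610714 = -0.768452
Exact value: -0.768177
Error: 0.000275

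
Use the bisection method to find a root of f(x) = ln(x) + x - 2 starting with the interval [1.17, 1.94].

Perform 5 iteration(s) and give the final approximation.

f(x) = ln(x) + x - 2
Initial interval: [1.17, 1.94]

Iteration 1:
  c_1 = (1.170000 + 1.940000)/2 = 1.555000
  f(c_1) = f(1.555000) = -0.003524
  f(a) × f(c) ≥ 0, new interval: [1.555000, 1.940000]
Iteration 2:
  c_2 = (1.555000 + 1.940000)/2 = 1.747500
  f(c_2) = f(1.747500) = 0.305686
  f(a) × f(c) < 0, new interval: [1.555000, 1.747500]
Iteration 3:
  c_3 = (1.555000 + 1.747500)/2 = 1.651250
  f(c_3) = f(1.651250) = 0.152783
  f(a) × f(c) < 0, new interval: [1.555000, 1.651250]
Iteration 4:
  c_4 = (1.555000 + 1.651250)/2 = 1.603125
  f(c_4) = f(1.603125) = 0.075080
  f(a) × f(c) < 0, new interval: [1.555000, 1.603125]
Iteration 5:
  c_5 = (1.555000 + 1.603125)/2 = 1.579063
  f(c_5) = f(1.579063) = 0.035894
  f(a) × f(c) < 0, new interval: [1.555000, 1.579063]

After 5 iteration(s), the approximation is c_5 = 1.579063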